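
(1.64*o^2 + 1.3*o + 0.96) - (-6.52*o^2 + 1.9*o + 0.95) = 8.16*o^2 - 0.6*o + 0.01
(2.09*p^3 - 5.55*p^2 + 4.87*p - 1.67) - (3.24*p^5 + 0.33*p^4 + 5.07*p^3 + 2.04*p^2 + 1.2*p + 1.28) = -3.24*p^5 - 0.33*p^4 - 2.98*p^3 - 7.59*p^2 + 3.67*p - 2.95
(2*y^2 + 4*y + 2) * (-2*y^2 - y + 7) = -4*y^4 - 10*y^3 + 6*y^2 + 26*y + 14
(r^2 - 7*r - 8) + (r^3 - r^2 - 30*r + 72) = r^3 - 37*r + 64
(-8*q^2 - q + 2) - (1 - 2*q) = -8*q^2 + q + 1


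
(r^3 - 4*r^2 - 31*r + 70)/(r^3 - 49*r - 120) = (r^2 - 9*r + 14)/(r^2 - 5*r - 24)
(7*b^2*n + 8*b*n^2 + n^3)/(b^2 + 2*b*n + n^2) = n*(7*b + n)/(b + n)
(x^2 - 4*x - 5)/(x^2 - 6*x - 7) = (x - 5)/(x - 7)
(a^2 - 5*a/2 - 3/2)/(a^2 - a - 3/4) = 2*(a - 3)/(2*a - 3)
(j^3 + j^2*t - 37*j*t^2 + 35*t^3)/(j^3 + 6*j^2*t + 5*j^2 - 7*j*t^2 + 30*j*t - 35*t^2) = (j - 5*t)/(j + 5)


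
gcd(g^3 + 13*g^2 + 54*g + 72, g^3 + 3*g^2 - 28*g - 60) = g + 6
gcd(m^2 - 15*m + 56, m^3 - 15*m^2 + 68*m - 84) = m - 7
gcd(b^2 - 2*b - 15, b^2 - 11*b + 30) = b - 5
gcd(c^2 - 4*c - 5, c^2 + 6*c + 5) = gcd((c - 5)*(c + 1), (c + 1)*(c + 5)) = c + 1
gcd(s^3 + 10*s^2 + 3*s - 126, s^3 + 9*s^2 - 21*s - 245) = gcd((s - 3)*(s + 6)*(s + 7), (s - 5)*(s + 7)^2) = s + 7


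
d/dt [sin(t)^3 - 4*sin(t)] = (3*sin(t)^2 - 4)*cos(t)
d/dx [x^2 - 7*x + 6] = 2*x - 7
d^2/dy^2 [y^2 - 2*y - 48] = 2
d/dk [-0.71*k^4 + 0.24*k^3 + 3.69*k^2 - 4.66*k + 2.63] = -2.84*k^3 + 0.72*k^2 + 7.38*k - 4.66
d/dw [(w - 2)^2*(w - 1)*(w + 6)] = 4*w^3 + 3*w^2 - 44*w + 44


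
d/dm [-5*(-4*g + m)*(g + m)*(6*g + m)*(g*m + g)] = 5*g*(24*g^3 + 44*g^2*m + 22*g^2 - 9*g*m^2 - 6*g*m - 4*m^3 - 3*m^2)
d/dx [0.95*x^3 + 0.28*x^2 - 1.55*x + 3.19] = 2.85*x^2 + 0.56*x - 1.55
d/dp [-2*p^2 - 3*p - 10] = -4*p - 3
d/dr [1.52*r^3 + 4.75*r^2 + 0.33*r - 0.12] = 4.56*r^2 + 9.5*r + 0.33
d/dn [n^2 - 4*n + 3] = 2*n - 4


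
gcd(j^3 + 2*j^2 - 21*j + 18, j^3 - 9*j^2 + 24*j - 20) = 1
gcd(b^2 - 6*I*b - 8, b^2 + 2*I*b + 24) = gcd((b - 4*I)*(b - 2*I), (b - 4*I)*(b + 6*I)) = b - 4*I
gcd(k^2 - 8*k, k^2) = k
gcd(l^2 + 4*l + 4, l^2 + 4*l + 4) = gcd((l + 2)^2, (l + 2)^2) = l^2 + 4*l + 4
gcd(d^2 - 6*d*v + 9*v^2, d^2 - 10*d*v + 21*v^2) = -d + 3*v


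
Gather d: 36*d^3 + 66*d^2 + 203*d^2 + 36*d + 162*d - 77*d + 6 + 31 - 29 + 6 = 36*d^3 + 269*d^2 + 121*d + 14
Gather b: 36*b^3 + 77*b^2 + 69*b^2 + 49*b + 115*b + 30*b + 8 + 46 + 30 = 36*b^3 + 146*b^2 + 194*b + 84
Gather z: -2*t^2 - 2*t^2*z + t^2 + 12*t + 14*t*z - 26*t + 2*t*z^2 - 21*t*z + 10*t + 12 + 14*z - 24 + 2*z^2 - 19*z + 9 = -t^2 - 4*t + z^2*(2*t + 2) + z*(-2*t^2 - 7*t - 5) - 3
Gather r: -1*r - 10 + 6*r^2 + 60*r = 6*r^2 + 59*r - 10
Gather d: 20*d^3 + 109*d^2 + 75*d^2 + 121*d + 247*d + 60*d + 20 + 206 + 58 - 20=20*d^3 + 184*d^2 + 428*d + 264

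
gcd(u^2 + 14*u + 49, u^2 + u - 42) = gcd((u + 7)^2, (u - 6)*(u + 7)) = u + 7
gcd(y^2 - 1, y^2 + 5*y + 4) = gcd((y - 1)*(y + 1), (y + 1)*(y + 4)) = y + 1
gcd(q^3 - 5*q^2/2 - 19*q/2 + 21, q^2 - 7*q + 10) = q - 2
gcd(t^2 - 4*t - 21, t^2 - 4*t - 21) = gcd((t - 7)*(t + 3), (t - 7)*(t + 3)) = t^2 - 4*t - 21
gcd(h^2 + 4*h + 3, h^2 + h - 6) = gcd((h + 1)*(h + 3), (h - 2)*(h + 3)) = h + 3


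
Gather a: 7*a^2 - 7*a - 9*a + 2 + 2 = 7*a^2 - 16*a + 4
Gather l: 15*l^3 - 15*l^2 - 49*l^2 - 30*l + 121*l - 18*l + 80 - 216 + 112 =15*l^3 - 64*l^2 + 73*l - 24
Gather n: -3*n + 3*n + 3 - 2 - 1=0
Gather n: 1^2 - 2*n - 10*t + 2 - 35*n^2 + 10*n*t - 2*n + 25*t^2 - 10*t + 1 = -35*n^2 + n*(10*t - 4) + 25*t^2 - 20*t + 4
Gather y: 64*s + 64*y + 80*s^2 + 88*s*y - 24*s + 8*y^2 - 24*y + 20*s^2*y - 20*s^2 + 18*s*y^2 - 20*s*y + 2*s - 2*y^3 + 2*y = 60*s^2 + 42*s - 2*y^3 + y^2*(18*s + 8) + y*(20*s^2 + 68*s + 42)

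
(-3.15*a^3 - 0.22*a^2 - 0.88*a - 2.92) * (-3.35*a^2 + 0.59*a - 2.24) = 10.5525*a^5 - 1.1215*a^4 + 9.8742*a^3 + 9.7556*a^2 + 0.2484*a + 6.5408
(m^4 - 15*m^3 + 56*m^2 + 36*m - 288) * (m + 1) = m^5 - 14*m^4 + 41*m^3 + 92*m^2 - 252*m - 288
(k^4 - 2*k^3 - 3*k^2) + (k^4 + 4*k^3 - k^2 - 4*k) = 2*k^4 + 2*k^3 - 4*k^2 - 4*k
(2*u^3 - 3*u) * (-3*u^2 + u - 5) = -6*u^5 + 2*u^4 - u^3 - 3*u^2 + 15*u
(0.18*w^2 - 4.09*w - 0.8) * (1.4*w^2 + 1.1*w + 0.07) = 0.252*w^4 - 5.528*w^3 - 5.6064*w^2 - 1.1663*w - 0.056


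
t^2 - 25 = (t - 5)*(t + 5)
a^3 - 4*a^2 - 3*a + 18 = (a - 3)^2*(a + 2)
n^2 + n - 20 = (n - 4)*(n + 5)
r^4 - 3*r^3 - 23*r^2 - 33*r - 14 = (r - 7)*(r + 1)^2*(r + 2)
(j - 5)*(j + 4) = j^2 - j - 20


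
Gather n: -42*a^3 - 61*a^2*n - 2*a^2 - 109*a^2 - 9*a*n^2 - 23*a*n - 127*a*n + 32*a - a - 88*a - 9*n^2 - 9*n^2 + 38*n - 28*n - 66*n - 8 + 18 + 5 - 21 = -42*a^3 - 111*a^2 - 57*a + n^2*(-9*a - 18) + n*(-61*a^2 - 150*a - 56) - 6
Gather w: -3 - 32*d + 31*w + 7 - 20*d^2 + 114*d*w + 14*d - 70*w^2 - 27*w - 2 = -20*d^2 - 18*d - 70*w^2 + w*(114*d + 4) + 2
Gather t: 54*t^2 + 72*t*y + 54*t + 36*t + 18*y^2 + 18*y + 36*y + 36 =54*t^2 + t*(72*y + 90) + 18*y^2 + 54*y + 36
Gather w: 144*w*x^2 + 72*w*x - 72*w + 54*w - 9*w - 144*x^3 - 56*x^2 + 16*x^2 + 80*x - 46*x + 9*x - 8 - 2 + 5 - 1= w*(144*x^2 + 72*x - 27) - 144*x^3 - 40*x^2 + 43*x - 6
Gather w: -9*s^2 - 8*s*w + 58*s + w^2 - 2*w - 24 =-9*s^2 + 58*s + w^2 + w*(-8*s - 2) - 24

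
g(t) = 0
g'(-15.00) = 0.00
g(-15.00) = 0.00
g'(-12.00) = 0.00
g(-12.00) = 0.00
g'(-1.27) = 0.00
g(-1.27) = 0.00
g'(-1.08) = 0.00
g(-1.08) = 0.00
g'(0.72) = 0.00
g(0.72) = 0.00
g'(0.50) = 0.00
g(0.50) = 0.00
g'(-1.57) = 0.00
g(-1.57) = 0.00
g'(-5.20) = 0.00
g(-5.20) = 0.00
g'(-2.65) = 0.00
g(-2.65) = 0.00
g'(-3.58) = 0.00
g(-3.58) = 0.00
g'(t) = 0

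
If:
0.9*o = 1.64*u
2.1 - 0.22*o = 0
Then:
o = 9.55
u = 5.24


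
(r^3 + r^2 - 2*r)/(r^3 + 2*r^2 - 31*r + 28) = r*(r + 2)/(r^2 + 3*r - 28)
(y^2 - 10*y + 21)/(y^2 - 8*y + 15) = (y - 7)/(y - 5)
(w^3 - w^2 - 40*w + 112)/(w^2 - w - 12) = (w^2 + 3*w - 28)/(w + 3)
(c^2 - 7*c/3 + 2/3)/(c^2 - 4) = (c - 1/3)/(c + 2)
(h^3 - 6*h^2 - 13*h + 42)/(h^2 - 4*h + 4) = (h^2 - 4*h - 21)/(h - 2)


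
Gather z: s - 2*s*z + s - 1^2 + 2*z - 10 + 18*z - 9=2*s + z*(20 - 2*s) - 20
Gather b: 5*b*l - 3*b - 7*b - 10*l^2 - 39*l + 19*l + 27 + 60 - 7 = b*(5*l - 10) - 10*l^2 - 20*l + 80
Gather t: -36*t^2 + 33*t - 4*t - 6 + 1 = -36*t^2 + 29*t - 5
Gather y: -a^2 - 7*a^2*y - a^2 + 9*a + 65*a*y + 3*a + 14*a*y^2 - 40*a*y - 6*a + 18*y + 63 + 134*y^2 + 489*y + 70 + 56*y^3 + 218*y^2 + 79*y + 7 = -2*a^2 + 6*a + 56*y^3 + y^2*(14*a + 352) + y*(-7*a^2 + 25*a + 586) + 140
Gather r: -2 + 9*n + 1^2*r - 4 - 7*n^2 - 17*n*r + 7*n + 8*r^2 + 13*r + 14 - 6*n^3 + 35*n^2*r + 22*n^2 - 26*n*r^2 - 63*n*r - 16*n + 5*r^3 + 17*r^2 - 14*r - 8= -6*n^3 + 15*n^2 + 5*r^3 + r^2*(25 - 26*n) + r*(35*n^2 - 80*n)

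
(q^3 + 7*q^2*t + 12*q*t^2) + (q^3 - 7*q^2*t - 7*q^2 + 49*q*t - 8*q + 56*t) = 2*q^3 - 7*q^2 + 12*q*t^2 + 49*q*t - 8*q + 56*t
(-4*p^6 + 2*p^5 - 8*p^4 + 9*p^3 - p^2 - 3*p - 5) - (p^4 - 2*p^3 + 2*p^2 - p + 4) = -4*p^6 + 2*p^5 - 9*p^4 + 11*p^3 - 3*p^2 - 2*p - 9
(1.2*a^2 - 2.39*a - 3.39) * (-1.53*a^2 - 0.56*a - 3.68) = -1.836*a^4 + 2.9847*a^3 + 2.1091*a^2 + 10.6936*a + 12.4752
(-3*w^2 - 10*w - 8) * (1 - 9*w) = 27*w^3 + 87*w^2 + 62*w - 8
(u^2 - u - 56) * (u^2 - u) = u^4 - 2*u^3 - 55*u^2 + 56*u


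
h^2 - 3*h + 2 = (h - 2)*(h - 1)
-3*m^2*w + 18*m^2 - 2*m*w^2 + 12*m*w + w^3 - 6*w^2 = (-3*m + w)*(m + w)*(w - 6)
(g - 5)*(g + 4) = g^2 - g - 20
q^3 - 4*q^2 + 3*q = q*(q - 3)*(q - 1)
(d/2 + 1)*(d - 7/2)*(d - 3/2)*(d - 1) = d^4/2 - 2*d^3 - 7*d^2/8 + 61*d/8 - 21/4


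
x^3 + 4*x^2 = x^2*(x + 4)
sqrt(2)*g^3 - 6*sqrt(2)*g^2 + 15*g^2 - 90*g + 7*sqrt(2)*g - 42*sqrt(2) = (g - 6)*(g + 7*sqrt(2))*(sqrt(2)*g + 1)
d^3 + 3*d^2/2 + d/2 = d*(d + 1/2)*(d + 1)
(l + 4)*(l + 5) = l^2 + 9*l + 20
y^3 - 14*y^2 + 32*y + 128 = (y - 8)^2*(y + 2)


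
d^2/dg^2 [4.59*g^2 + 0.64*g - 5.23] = 9.18000000000000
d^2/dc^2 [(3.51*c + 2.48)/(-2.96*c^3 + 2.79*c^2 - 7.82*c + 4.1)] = (-184.519296*c^5 - 86.8233119999999*c^4 + 435.542274*c^3 - 971.426064*c^2 + 384.970524*c - 471.653704)/(25.934336*c^9 - 73.334592*c^8 + 274.669944*c^7 - 516.969447*c^6 + 928.804938*c^5 - 1177.011138*c^4 + 1164.202448*c^3 - 892.87422*c^2 + 394.3626*c - 68.921)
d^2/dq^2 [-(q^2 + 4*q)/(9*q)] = 0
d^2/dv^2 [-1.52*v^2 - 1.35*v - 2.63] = -3.04000000000000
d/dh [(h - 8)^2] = 2*h - 16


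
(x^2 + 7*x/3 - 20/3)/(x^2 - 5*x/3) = (x + 4)/x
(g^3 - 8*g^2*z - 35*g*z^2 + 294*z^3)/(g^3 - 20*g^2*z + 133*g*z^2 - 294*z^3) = (-g - 6*z)/(-g + 6*z)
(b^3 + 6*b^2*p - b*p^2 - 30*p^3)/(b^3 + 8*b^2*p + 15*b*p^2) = (b - 2*p)/b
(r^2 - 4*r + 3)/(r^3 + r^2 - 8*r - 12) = (r - 1)/(r^2 + 4*r + 4)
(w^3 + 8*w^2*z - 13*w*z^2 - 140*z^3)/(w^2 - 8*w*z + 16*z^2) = (-w^2 - 12*w*z - 35*z^2)/(-w + 4*z)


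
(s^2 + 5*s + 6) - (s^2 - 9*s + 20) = 14*s - 14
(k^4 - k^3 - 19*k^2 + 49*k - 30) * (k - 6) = k^5 - 7*k^4 - 13*k^3 + 163*k^2 - 324*k + 180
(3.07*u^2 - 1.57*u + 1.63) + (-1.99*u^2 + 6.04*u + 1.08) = 1.08*u^2 + 4.47*u + 2.71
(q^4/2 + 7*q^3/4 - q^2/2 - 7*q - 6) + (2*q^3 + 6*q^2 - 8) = q^4/2 + 15*q^3/4 + 11*q^2/2 - 7*q - 14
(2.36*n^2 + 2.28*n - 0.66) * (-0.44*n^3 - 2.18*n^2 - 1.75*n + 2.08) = -1.0384*n^5 - 6.148*n^4 - 8.81*n^3 + 2.3576*n^2 + 5.8974*n - 1.3728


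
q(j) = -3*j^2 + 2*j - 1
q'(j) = 2 - 6*j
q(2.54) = -15.27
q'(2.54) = -13.24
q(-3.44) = -43.38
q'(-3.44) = 22.64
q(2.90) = -20.43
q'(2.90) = -15.40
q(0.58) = -0.85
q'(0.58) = -1.48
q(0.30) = -0.67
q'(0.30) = 0.20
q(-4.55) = -72.21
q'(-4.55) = 29.30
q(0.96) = -1.84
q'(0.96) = -3.76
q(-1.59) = -11.76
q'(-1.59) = 11.54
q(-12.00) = -457.00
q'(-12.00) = 74.00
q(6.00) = -97.00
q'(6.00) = -34.00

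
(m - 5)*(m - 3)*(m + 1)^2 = m^4 - 6*m^3 + 22*m + 15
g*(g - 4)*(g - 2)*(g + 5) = g^4 - g^3 - 22*g^2 + 40*g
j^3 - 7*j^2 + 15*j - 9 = (j - 3)^2*(j - 1)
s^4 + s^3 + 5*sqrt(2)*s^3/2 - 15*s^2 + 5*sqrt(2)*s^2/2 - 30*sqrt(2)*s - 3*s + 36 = (s - 3)*(s + 4)*(s - sqrt(2)/2)*(s + 3*sqrt(2))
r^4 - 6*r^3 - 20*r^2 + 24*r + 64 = (r - 8)*(r - 2)*(r + 2)^2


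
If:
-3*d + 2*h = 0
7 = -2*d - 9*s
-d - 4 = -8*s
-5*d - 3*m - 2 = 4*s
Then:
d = -92/25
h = -138/25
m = 406/75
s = 1/25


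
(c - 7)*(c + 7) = c^2 - 49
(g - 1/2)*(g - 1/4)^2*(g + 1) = g^4 - 11*g^2/16 + 9*g/32 - 1/32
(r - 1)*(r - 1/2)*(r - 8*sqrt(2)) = r^3 - 8*sqrt(2)*r^2 - 3*r^2/2 + r/2 + 12*sqrt(2)*r - 4*sqrt(2)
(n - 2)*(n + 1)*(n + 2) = n^3 + n^2 - 4*n - 4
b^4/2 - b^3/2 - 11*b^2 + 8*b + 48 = (b/2 + 1)*(b - 4)*(b - 3)*(b + 4)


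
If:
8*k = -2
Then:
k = -1/4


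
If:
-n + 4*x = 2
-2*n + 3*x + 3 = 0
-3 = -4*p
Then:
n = 18/5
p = 3/4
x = 7/5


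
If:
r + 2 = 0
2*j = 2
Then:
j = 1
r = -2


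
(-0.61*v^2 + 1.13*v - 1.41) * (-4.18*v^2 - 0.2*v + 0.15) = 2.5498*v^4 - 4.6014*v^3 + 5.5763*v^2 + 0.4515*v - 0.2115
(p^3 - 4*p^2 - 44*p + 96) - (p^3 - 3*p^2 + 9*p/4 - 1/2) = -p^2 - 185*p/4 + 193/2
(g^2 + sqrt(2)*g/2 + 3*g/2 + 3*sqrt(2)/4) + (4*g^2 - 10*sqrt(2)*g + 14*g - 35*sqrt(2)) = 5*g^2 - 19*sqrt(2)*g/2 + 31*g/2 - 137*sqrt(2)/4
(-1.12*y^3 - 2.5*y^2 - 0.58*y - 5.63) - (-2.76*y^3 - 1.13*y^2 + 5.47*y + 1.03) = 1.64*y^3 - 1.37*y^2 - 6.05*y - 6.66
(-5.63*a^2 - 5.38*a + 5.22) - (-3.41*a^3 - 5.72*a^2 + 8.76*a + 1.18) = 3.41*a^3 + 0.0899999999999999*a^2 - 14.14*a + 4.04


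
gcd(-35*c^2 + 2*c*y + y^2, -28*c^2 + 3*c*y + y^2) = 7*c + y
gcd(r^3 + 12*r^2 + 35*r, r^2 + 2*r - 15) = r + 5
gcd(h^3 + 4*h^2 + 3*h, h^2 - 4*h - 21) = h + 3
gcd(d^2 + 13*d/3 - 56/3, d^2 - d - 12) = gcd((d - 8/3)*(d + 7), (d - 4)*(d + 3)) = 1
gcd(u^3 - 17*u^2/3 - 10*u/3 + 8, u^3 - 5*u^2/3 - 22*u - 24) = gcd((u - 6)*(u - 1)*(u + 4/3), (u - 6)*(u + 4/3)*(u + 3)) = u^2 - 14*u/3 - 8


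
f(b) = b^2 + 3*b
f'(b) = 2*b + 3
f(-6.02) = 18.18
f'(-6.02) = -9.04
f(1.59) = 7.30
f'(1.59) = 6.18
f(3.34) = 21.18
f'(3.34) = 9.68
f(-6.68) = 24.58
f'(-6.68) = -10.36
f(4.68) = 35.94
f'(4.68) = 12.36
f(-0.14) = -0.40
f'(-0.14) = 2.72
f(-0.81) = -1.77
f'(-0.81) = 1.38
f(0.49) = 1.71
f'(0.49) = 3.98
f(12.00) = 180.00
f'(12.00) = 27.00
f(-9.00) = 54.00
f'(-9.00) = -15.00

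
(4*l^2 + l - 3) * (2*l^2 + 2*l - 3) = 8*l^4 + 10*l^3 - 16*l^2 - 9*l + 9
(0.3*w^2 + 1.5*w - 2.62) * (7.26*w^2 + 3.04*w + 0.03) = 2.178*w^4 + 11.802*w^3 - 14.4522*w^2 - 7.9198*w - 0.0786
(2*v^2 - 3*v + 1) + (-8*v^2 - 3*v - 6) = -6*v^2 - 6*v - 5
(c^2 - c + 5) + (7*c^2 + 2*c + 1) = 8*c^2 + c + 6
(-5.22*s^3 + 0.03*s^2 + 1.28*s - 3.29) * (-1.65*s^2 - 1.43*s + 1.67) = 8.613*s^5 + 7.4151*s^4 - 10.8723*s^3 + 3.6482*s^2 + 6.8423*s - 5.4943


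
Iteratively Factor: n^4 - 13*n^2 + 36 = (n + 3)*(n^3 - 3*n^2 - 4*n + 12) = (n - 2)*(n + 3)*(n^2 - n - 6) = (n - 2)*(n + 2)*(n + 3)*(n - 3)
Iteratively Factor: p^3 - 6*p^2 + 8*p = (p)*(p^2 - 6*p + 8) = p*(p - 4)*(p - 2)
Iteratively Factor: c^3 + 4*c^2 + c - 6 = (c - 1)*(c^2 + 5*c + 6) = (c - 1)*(c + 2)*(c + 3)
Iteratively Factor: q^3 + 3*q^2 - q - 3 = (q + 1)*(q^2 + 2*q - 3) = (q + 1)*(q + 3)*(q - 1)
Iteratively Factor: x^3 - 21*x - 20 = (x + 4)*(x^2 - 4*x - 5) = (x - 5)*(x + 4)*(x + 1)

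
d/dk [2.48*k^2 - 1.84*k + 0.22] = 4.96*k - 1.84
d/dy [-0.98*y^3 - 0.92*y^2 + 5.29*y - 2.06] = -2.94*y^2 - 1.84*y + 5.29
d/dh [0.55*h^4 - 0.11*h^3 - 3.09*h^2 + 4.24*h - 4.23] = 2.2*h^3 - 0.33*h^2 - 6.18*h + 4.24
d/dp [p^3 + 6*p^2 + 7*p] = 3*p^2 + 12*p + 7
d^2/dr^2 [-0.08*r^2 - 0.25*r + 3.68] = -0.160000000000000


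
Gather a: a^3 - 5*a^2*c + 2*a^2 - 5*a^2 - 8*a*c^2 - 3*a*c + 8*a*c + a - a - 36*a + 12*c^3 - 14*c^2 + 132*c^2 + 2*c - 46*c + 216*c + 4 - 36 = a^3 + a^2*(-5*c - 3) + a*(-8*c^2 + 5*c - 36) + 12*c^3 + 118*c^2 + 172*c - 32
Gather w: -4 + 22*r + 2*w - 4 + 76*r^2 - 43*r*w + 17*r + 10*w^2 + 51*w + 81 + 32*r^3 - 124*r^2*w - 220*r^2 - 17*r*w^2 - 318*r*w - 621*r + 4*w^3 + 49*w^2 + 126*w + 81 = 32*r^3 - 144*r^2 - 582*r + 4*w^3 + w^2*(59 - 17*r) + w*(-124*r^2 - 361*r + 179) + 154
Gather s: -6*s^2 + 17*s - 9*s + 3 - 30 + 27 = -6*s^2 + 8*s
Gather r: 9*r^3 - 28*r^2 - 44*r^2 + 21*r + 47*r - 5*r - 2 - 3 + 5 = 9*r^3 - 72*r^2 + 63*r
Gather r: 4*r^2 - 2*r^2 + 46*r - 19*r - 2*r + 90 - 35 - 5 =2*r^2 + 25*r + 50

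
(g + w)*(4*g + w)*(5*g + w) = 20*g^3 + 29*g^2*w + 10*g*w^2 + w^3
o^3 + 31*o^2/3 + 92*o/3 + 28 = (o + 2)*(o + 7/3)*(o + 6)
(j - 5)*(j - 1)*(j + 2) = j^3 - 4*j^2 - 7*j + 10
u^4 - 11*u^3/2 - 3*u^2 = u^2*(u - 6)*(u + 1/2)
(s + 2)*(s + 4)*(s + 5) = s^3 + 11*s^2 + 38*s + 40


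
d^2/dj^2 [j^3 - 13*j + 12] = 6*j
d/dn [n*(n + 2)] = 2*n + 2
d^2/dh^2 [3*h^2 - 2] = 6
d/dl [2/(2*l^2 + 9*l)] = 2*(-4*l - 9)/(l^2*(2*l + 9)^2)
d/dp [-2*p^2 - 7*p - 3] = -4*p - 7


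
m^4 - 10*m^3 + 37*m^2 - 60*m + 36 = (m - 3)^2*(m - 2)^2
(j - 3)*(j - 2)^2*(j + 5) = j^4 - 2*j^3 - 19*j^2 + 68*j - 60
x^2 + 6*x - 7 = (x - 1)*(x + 7)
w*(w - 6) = w^2 - 6*w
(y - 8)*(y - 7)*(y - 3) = y^3 - 18*y^2 + 101*y - 168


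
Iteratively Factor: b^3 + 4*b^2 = (b + 4)*(b^2) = b*(b + 4)*(b)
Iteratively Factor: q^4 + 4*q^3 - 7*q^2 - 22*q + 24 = (q - 1)*(q^3 + 5*q^2 - 2*q - 24) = (q - 1)*(q + 3)*(q^2 + 2*q - 8) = (q - 2)*(q - 1)*(q + 3)*(q + 4)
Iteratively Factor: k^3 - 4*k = (k)*(k^2 - 4) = k*(k + 2)*(k - 2)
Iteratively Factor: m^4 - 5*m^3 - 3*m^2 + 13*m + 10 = (m + 1)*(m^3 - 6*m^2 + 3*m + 10) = (m - 5)*(m + 1)*(m^2 - m - 2) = (m - 5)*(m - 2)*(m + 1)*(m + 1)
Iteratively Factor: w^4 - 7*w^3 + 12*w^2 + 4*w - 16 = (w - 2)*(w^3 - 5*w^2 + 2*w + 8) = (w - 2)*(w + 1)*(w^2 - 6*w + 8) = (w - 2)^2*(w + 1)*(w - 4)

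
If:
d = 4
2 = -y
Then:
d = 4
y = -2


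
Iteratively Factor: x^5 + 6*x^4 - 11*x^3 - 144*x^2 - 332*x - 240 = (x - 5)*(x^4 + 11*x^3 + 44*x^2 + 76*x + 48) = (x - 5)*(x + 2)*(x^3 + 9*x^2 + 26*x + 24) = (x - 5)*(x + 2)*(x + 4)*(x^2 + 5*x + 6) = (x - 5)*(x + 2)^2*(x + 4)*(x + 3)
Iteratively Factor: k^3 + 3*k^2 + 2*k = (k + 2)*(k^2 + k) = k*(k + 2)*(k + 1)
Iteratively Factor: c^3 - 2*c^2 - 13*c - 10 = (c + 2)*(c^2 - 4*c - 5) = (c + 1)*(c + 2)*(c - 5)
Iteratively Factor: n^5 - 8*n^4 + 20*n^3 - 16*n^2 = (n)*(n^4 - 8*n^3 + 20*n^2 - 16*n) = n^2*(n^3 - 8*n^2 + 20*n - 16) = n^2*(n - 4)*(n^2 - 4*n + 4) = n^2*(n - 4)*(n - 2)*(n - 2)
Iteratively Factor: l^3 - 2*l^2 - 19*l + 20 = (l - 5)*(l^2 + 3*l - 4) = (l - 5)*(l + 4)*(l - 1)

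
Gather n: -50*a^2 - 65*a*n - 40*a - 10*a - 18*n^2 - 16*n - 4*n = -50*a^2 - 50*a - 18*n^2 + n*(-65*a - 20)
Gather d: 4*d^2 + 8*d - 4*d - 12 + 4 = 4*d^2 + 4*d - 8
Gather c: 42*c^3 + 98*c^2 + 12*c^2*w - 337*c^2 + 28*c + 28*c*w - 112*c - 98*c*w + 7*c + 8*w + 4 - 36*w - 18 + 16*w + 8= 42*c^3 + c^2*(12*w - 239) + c*(-70*w - 77) - 12*w - 6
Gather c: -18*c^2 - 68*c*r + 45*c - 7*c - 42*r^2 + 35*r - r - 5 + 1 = -18*c^2 + c*(38 - 68*r) - 42*r^2 + 34*r - 4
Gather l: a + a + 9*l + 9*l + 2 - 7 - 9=2*a + 18*l - 14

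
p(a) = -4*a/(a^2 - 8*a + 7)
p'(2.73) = 0.03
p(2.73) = 1.48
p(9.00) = -2.25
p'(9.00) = 1.16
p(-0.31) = 0.13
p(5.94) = 4.54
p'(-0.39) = -0.26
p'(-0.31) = -0.30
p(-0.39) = 0.15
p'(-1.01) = -0.09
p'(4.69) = 0.83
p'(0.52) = -2.78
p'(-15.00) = 0.01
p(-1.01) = 0.25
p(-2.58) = 0.30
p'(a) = -4*a*(8 - 2*a)/(a^2 - 8*a + 7)^2 - 4/(a^2 - 8*a + 7) = 4*(a^2 - 7)/(a^4 - 16*a^3 + 78*a^2 - 112*a + 49)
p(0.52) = -0.67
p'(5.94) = 4.13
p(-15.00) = 0.17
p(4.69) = 2.20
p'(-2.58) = -0.00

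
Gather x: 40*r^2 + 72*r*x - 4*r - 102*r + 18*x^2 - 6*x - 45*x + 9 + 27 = 40*r^2 - 106*r + 18*x^2 + x*(72*r - 51) + 36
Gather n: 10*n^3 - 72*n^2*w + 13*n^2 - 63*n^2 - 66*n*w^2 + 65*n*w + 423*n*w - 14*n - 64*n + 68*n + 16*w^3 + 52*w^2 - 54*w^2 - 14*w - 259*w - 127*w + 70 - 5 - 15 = 10*n^3 + n^2*(-72*w - 50) + n*(-66*w^2 + 488*w - 10) + 16*w^3 - 2*w^2 - 400*w + 50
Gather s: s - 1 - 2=s - 3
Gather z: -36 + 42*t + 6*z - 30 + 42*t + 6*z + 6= 84*t + 12*z - 60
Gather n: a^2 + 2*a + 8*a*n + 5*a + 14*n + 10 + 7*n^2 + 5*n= a^2 + 7*a + 7*n^2 + n*(8*a + 19) + 10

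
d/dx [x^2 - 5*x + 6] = 2*x - 5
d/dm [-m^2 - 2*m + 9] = -2*m - 2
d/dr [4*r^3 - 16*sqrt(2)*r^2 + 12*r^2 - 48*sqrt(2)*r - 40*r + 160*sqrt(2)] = 12*r^2 - 32*sqrt(2)*r + 24*r - 48*sqrt(2) - 40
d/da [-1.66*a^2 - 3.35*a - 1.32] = -3.32*a - 3.35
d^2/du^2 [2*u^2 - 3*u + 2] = 4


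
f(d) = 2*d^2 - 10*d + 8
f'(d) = 4*d - 10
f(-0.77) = 16.89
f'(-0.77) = -13.08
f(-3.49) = 67.26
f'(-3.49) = -23.96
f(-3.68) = 71.88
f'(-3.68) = -24.72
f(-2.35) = 42.54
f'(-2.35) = -19.40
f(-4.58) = 95.75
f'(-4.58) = -28.32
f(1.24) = -1.32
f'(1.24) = -5.04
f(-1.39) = 25.76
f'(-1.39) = -15.56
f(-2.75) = 50.62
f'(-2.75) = -21.00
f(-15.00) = 608.00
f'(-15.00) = -70.00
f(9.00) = 80.00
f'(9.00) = 26.00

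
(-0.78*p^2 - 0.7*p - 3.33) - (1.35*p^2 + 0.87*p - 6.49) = -2.13*p^2 - 1.57*p + 3.16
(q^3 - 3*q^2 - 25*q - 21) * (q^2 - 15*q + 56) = q^5 - 18*q^4 + 76*q^3 + 186*q^2 - 1085*q - 1176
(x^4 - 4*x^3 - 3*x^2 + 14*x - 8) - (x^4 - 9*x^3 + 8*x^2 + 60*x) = 5*x^3 - 11*x^2 - 46*x - 8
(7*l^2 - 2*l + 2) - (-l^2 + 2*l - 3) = 8*l^2 - 4*l + 5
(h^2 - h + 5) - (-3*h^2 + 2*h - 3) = 4*h^2 - 3*h + 8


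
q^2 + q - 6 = (q - 2)*(q + 3)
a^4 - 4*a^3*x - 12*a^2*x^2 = a^2*(a - 6*x)*(a + 2*x)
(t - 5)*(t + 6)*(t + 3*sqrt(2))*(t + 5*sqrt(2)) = t^4 + t^3 + 8*sqrt(2)*t^3 + 8*sqrt(2)*t^2 - 240*sqrt(2)*t + 30*t - 900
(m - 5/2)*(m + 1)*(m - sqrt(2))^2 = m^4 - 2*sqrt(2)*m^3 - 3*m^3/2 - m^2/2 + 3*sqrt(2)*m^2 - 3*m + 5*sqrt(2)*m - 5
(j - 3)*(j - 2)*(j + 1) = j^3 - 4*j^2 + j + 6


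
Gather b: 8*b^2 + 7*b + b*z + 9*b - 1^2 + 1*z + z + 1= 8*b^2 + b*(z + 16) + 2*z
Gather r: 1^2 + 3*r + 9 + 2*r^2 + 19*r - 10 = 2*r^2 + 22*r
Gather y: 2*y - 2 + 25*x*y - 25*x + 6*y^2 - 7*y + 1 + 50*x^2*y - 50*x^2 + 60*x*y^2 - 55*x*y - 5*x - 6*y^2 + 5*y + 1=-50*x^2 + 60*x*y^2 - 30*x + y*(50*x^2 - 30*x)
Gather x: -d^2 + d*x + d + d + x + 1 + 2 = -d^2 + 2*d + x*(d + 1) + 3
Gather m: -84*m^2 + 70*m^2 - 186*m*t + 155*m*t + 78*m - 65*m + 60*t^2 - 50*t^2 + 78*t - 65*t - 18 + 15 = -14*m^2 + m*(13 - 31*t) + 10*t^2 + 13*t - 3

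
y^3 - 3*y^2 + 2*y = y*(y - 2)*(y - 1)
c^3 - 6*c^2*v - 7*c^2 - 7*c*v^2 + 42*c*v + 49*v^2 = (c - 7)*(c - 7*v)*(c + v)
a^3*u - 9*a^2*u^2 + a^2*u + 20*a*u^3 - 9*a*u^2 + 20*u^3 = (a - 5*u)*(a - 4*u)*(a*u + u)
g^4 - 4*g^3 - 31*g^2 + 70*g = g*(g - 7)*(g - 2)*(g + 5)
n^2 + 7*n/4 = n*(n + 7/4)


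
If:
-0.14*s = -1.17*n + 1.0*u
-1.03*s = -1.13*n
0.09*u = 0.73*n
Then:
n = 0.00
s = 0.00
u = 0.00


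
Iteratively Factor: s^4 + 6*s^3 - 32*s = (s)*(s^3 + 6*s^2 - 32) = s*(s + 4)*(s^2 + 2*s - 8) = s*(s + 4)^2*(s - 2)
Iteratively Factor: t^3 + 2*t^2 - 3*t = (t + 3)*(t^2 - t) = t*(t + 3)*(t - 1)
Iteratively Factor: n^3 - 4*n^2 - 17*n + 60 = (n - 3)*(n^2 - n - 20) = (n - 5)*(n - 3)*(n + 4)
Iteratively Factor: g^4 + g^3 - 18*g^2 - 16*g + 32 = (g + 4)*(g^3 - 3*g^2 - 6*g + 8) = (g + 2)*(g + 4)*(g^2 - 5*g + 4) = (g - 1)*(g + 2)*(g + 4)*(g - 4)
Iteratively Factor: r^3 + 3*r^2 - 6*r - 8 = (r + 4)*(r^2 - r - 2) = (r - 2)*(r + 4)*(r + 1)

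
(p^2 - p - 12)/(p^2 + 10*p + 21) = (p - 4)/(p + 7)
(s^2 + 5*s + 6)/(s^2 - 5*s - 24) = (s + 2)/(s - 8)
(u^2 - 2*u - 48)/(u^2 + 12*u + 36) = (u - 8)/(u + 6)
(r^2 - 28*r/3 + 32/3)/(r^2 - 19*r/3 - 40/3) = (3*r - 4)/(3*r + 5)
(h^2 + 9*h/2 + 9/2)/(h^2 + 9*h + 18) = (h + 3/2)/(h + 6)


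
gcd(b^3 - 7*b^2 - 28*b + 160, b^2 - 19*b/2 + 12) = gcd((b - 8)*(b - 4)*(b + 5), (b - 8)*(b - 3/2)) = b - 8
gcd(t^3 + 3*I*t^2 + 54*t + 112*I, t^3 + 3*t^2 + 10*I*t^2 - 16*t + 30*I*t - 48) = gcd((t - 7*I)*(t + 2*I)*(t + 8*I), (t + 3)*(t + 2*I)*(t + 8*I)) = t^2 + 10*I*t - 16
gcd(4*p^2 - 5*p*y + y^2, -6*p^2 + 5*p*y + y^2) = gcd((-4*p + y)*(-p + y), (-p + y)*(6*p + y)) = -p + y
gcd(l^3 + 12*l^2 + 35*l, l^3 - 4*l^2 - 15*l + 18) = 1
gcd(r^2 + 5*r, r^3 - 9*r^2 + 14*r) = r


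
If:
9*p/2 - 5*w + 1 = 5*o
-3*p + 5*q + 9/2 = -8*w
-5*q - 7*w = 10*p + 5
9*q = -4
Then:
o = 8219/18180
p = -113/1818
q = -4/9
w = -280/909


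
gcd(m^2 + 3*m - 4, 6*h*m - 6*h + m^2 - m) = m - 1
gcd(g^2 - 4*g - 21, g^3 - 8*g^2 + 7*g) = g - 7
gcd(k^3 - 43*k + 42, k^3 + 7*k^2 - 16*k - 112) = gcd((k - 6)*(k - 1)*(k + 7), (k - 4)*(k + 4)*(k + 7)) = k + 7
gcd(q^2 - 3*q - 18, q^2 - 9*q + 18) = q - 6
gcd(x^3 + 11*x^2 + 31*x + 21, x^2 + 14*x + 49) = x + 7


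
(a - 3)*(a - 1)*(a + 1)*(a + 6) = a^4 + 3*a^3 - 19*a^2 - 3*a + 18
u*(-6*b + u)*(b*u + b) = -6*b^2*u^2 - 6*b^2*u + b*u^3 + b*u^2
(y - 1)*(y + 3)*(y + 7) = y^3 + 9*y^2 + 11*y - 21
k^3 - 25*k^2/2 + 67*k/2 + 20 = (k - 8)*(k - 5)*(k + 1/2)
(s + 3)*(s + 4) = s^2 + 7*s + 12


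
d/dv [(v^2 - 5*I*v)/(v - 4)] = (v^2 - 8*v + 20*I)/(v^2 - 8*v + 16)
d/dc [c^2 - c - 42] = 2*c - 1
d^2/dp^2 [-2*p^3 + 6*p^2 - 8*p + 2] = 12 - 12*p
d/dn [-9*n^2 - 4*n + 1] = -18*n - 4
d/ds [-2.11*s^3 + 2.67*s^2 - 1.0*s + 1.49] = -6.33*s^2 + 5.34*s - 1.0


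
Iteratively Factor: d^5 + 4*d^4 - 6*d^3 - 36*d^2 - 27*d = (d + 3)*(d^4 + d^3 - 9*d^2 - 9*d) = (d - 3)*(d + 3)*(d^3 + 4*d^2 + 3*d) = (d - 3)*(d + 1)*(d + 3)*(d^2 + 3*d) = (d - 3)*(d + 1)*(d + 3)^2*(d)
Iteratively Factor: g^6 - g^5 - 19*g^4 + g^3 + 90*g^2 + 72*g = (g + 2)*(g^5 - 3*g^4 - 13*g^3 + 27*g^2 + 36*g) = (g - 4)*(g + 2)*(g^4 + g^3 - 9*g^2 - 9*g) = (g - 4)*(g + 1)*(g + 2)*(g^3 - 9*g) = (g - 4)*(g + 1)*(g + 2)*(g + 3)*(g^2 - 3*g) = g*(g - 4)*(g + 1)*(g + 2)*(g + 3)*(g - 3)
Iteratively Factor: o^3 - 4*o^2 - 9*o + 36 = (o - 3)*(o^2 - o - 12) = (o - 3)*(o + 3)*(o - 4)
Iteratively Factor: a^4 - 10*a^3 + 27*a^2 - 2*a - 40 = (a - 2)*(a^3 - 8*a^2 + 11*a + 20) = (a - 5)*(a - 2)*(a^2 - 3*a - 4) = (a - 5)*(a - 2)*(a + 1)*(a - 4)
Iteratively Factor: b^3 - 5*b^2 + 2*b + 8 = (b - 4)*(b^2 - b - 2) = (b - 4)*(b - 2)*(b + 1)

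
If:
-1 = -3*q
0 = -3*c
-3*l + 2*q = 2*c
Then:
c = 0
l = 2/9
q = 1/3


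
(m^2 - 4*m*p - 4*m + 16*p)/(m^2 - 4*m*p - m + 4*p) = (m - 4)/(m - 1)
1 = 1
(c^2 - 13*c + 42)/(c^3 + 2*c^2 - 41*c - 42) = (c - 7)/(c^2 + 8*c + 7)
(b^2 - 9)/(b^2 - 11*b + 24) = (b + 3)/(b - 8)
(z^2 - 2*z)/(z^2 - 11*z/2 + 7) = 2*z/(2*z - 7)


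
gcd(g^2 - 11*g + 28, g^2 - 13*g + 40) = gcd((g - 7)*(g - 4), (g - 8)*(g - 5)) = 1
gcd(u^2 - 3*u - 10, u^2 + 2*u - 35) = u - 5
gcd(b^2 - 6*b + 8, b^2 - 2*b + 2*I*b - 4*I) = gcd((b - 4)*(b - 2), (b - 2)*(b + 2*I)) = b - 2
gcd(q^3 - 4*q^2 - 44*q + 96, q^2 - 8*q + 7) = 1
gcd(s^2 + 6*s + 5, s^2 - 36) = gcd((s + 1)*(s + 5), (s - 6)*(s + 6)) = 1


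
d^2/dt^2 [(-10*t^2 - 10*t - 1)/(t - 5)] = -602/(t^3 - 15*t^2 + 75*t - 125)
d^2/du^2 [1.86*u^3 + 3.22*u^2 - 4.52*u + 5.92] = 11.16*u + 6.44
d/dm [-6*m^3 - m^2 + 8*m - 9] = -18*m^2 - 2*m + 8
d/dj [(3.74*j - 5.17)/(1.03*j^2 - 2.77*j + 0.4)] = (-3.8522*j^2 + 10.6502*j - 12.8249)/(1.0609*j^4 - 5.7062*j^3 + 8.4969*j^2 - 2.216*j + 0.16)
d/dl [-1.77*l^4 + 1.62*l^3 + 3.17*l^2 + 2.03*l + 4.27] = -7.08*l^3 + 4.86*l^2 + 6.34*l + 2.03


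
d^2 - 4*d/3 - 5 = (d - 3)*(d + 5/3)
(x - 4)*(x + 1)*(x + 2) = x^3 - x^2 - 10*x - 8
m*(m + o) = m^2 + m*o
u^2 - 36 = (u - 6)*(u + 6)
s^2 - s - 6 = (s - 3)*(s + 2)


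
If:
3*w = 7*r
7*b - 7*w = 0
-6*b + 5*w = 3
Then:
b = -3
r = -9/7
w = -3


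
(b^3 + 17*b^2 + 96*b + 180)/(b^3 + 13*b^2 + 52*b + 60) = (b + 6)/(b + 2)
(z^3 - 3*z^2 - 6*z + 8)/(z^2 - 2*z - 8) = z - 1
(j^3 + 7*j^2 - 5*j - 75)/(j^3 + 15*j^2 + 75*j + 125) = (j - 3)/(j + 5)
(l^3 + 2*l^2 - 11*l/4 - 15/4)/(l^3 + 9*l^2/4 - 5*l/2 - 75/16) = 4*(l + 1)/(4*l + 5)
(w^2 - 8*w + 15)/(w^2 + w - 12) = (w - 5)/(w + 4)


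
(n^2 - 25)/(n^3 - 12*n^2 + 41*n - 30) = (n + 5)/(n^2 - 7*n + 6)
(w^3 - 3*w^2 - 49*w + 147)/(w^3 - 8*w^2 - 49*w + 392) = (w - 3)/(w - 8)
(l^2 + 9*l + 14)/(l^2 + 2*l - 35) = (l + 2)/(l - 5)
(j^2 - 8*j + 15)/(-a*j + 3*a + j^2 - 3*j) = (5 - j)/(a - j)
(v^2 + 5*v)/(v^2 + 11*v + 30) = v/(v + 6)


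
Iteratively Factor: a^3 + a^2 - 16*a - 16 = (a + 4)*(a^2 - 3*a - 4) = (a + 1)*(a + 4)*(a - 4)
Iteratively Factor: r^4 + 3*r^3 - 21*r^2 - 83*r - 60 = (r + 4)*(r^3 - r^2 - 17*r - 15) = (r - 5)*(r + 4)*(r^2 + 4*r + 3) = (r - 5)*(r + 1)*(r + 4)*(r + 3)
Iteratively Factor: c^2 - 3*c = (c - 3)*(c)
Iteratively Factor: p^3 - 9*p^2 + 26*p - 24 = (p - 2)*(p^2 - 7*p + 12) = (p - 4)*(p - 2)*(p - 3)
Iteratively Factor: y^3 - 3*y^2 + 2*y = (y)*(y^2 - 3*y + 2) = y*(y - 1)*(y - 2)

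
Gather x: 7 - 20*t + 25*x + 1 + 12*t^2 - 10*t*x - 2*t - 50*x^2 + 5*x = 12*t^2 - 22*t - 50*x^2 + x*(30 - 10*t) + 8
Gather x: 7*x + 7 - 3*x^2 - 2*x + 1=-3*x^2 + 5*x + 8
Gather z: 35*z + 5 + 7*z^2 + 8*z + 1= 7*z^2 + 43*z + 6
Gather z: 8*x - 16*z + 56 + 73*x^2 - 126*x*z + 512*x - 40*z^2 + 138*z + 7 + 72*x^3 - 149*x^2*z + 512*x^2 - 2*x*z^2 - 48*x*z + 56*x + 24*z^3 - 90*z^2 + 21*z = 72*x^3 + 585*x^2 + 576*x + 24*z^3 + z^2*(-2*x - 130) + z*(-149*x^2 - 174*x + 143) + 63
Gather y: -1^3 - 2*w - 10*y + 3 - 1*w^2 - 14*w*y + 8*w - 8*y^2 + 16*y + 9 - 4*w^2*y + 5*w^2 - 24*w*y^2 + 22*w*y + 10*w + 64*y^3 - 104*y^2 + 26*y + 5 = 4*w^2 + 16*w + 64*y^3 + y^2*(-24*w - 112) + y*(-4*w^2 + 8*w + 32) + 16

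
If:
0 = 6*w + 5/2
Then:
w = -5/12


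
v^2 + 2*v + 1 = (v + 1)^2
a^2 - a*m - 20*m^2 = (a - 5*m)*(a + 4*m)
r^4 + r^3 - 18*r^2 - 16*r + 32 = (r - 4)*(r - 1)*(r + 2)*(r + 4)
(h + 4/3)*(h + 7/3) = h^2 + 11*h/3 + 28/9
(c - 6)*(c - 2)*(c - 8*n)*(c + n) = c^4 - 7*c^3*n - 8*c^3 - 8*c^2*n^2 + 56*c^2*n + 12*c^2 + 64*c*n^2 - 84*c*n - 96*n^2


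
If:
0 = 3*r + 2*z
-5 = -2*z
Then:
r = -5/3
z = 5/2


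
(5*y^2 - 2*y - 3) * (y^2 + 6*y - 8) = 5*y^4 + 28*y^3 - 55*y^2 - 2*y + 24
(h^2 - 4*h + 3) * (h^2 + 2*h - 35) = h^4 - 2*h^3 - 40*h^2 + 146*h - 105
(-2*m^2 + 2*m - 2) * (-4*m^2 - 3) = 8*m^4 - 8*m^3 + 14*m^2 - 6*m + 6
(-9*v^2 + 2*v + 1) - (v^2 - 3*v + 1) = -10*v^2 + 5*v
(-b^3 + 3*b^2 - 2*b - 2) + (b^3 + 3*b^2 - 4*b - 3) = 6*b^2 - 6*b - 5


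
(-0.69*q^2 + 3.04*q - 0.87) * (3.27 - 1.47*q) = 1.0143*q^3 - 6.7251*q^2 + 11.2197*q - 2.8449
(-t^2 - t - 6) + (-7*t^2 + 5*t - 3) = -8*t^2 + 4*t - 9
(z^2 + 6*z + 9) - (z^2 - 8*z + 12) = 14*z - 3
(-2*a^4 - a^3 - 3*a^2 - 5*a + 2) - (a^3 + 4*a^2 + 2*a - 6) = -2*a^4 - 2*a^3 - 7*a^2 - 7*a + 8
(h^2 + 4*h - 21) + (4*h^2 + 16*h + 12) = 5*h^2 + 20*h - 9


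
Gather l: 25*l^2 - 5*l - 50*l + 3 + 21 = 25*l^2 - 55*l + 24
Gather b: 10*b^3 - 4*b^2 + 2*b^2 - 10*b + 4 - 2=10*b^3 - 2*b^2 - 10*b + 2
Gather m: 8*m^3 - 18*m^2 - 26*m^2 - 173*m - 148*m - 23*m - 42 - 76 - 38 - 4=8*m^3 - 44*m^2 - 344*m - 160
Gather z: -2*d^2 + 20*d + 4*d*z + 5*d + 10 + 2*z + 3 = -2*d^2 + 25*d + z*(4*d + 2) + 13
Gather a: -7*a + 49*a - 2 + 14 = 42*a + 12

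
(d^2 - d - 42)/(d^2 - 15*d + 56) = (d + 6)/(d - 8)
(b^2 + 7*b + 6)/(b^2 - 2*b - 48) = (b + 1)/(b - 8)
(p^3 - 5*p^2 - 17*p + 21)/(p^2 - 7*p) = p + 2 - 3/p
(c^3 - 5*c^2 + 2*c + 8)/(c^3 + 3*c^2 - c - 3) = (c^2 - 6*c + 8)/(c^2 + 2*c - 3)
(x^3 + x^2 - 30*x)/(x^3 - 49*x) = (x^2 + x - 30)/(x^2 - 49)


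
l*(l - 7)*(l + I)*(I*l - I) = I*l^4 - l^3 - 8*I*l^3 + 8*l^2 + 7*I*l^2 - 7*l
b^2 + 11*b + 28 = (b + 4)*(b + 7)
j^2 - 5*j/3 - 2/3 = (j - 2)*(j + 1/3)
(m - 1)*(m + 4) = m^2 + 3*m - 4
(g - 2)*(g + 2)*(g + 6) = g^3 + 6*g^2 - 4*g - 24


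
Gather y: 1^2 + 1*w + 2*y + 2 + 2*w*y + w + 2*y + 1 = 2*w + y*(2*w + 4) + 4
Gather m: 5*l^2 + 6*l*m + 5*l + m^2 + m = 5*l^2 + 5*l + m^2 + m*(6*l + 1)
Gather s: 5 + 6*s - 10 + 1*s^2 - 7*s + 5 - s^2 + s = 0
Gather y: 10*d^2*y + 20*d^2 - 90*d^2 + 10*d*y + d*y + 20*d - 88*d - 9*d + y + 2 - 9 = -70*d^2 - 77*d + y*(10*d^2 + 11*d + 1) - 7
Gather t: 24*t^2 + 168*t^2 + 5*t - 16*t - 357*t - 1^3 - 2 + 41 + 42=192*t^2 - 368*t + 80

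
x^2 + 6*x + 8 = (x + 2)*(x + 4)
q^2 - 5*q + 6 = (q - 3)*(q - 2)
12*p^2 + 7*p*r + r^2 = (3*p + r)*(4*p + r)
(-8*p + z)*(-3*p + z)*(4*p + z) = 96*p^3 - 20*p^2*z - 7*p*z^2 + z^3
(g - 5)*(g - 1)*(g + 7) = g^3 + g^2 - 37*g + 35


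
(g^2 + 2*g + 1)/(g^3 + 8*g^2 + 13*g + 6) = 1/(g + 6)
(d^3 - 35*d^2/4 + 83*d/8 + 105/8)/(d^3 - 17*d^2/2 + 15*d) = (4*d^2 - 25*d - 21)/(4*d*(d - 6))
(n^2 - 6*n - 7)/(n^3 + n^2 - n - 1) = (n - 7)/(n^2 - 1)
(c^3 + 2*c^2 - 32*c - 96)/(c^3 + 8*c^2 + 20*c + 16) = (c^2 - 2*c - 24)/(c^2 + 4*c + 4)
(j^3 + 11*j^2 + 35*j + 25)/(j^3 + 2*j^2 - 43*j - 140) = (j^2 + 6*j + 5)/(j^2 - 3*j - 28)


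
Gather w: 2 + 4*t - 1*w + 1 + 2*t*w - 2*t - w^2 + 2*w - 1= 2*t - w^2 + w*(2*t + 1) + 2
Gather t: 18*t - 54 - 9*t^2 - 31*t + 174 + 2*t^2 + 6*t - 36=-7*t^2 - 7*t + 84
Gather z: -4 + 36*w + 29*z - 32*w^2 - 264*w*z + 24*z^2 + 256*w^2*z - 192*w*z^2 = -32*w^2 + 36*w + z^2*(24 - 192*w) + z*(256*w^2 - 264*w + 29) - 4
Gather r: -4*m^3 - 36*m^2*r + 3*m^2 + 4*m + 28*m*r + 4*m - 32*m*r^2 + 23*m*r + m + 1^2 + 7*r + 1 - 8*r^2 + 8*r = -4*m^3 + 3*m^2 + 9*m + r^2*(-32*m - 8) + r*(-36*m^2 + 51*m + 15) + 2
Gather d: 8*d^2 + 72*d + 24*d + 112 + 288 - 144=8*d^2 + 96*d + 256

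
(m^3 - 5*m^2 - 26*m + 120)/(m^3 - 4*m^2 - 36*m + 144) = (m + 5)/(m + 6)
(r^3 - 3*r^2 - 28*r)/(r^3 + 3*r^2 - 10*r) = (r^2 - 3*r - 28)/(r^2 + 3*r - 10)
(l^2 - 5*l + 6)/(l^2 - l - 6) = (l - 2)/(l + 2)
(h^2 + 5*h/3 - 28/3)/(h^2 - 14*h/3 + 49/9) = 3*(h + 4)/(3*h - 7)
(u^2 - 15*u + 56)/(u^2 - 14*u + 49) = (u - 8)/(u - 7)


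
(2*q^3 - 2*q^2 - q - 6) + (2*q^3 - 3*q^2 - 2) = 4*q^3 - 5*q^2 - q - 8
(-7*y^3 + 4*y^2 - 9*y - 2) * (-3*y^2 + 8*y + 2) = 21*y^5 - 68*y^4 + 45*y^3 - 58*y^2 - 34*y - 4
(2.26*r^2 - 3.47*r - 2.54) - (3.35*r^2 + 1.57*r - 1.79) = -1.09*r^2 - 5.04*r - 0.75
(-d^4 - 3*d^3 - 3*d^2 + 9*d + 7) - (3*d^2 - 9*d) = -d^4 - 3*d^3 - 6*d^2 + 18*d + 7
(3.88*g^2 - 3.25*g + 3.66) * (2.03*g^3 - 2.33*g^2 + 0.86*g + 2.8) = 7.8764*g^5 - 15.6379*g^4 + 18.3391*g^3 - 0.458800000000002*g^2 - 5.9524*g + 10.248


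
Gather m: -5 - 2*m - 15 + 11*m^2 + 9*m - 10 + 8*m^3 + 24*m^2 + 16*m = 8*m^3 + 35*m^2 + 23*m - 30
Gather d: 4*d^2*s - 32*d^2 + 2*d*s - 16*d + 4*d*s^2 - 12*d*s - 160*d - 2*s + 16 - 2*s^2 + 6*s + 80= d^2*(4*s - 32) + d*(4*s^2 - 10*s - 176) - 2*s^2 + 4*s + 96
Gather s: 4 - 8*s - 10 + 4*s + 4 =-4*s - 2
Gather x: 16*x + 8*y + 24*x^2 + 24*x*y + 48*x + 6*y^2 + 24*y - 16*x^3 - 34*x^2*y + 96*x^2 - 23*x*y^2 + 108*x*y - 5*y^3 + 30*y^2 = -16*x^3 + x^2*(120 - 34*y) + x*(-23*y^2 + 132*y + 64) - 5*y^3 + 36*y^2 + 32*y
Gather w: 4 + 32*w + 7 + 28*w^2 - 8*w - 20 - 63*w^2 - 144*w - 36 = -35*w^2 - 120*w - 45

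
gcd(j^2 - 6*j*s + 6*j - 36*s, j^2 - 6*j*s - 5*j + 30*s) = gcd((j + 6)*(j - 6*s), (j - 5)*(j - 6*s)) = -j + 6*s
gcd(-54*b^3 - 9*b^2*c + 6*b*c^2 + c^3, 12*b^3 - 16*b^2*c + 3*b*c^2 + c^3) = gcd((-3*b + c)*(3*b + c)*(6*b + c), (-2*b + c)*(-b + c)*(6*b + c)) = 6*b + c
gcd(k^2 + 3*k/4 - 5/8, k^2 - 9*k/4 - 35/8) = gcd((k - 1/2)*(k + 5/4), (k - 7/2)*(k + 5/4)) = k + 5/4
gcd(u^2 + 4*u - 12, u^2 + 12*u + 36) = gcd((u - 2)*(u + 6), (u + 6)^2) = u + 6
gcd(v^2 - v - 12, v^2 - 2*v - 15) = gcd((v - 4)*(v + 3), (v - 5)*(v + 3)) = v + 3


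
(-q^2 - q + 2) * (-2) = 2*q^2 + 2*q - 4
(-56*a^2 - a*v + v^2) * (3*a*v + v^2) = -168*a^3*v - 59*a^2*v^2 + 2*a*v^3 + v^4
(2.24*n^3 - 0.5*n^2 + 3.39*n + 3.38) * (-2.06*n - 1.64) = -4.6144*n^4 - 2.6436*n^3 - 6.1634*n^2 - 12.5224*n - 5.5432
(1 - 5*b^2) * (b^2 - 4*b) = -5*b^4 + 20*b^3 + b^2 - 4*b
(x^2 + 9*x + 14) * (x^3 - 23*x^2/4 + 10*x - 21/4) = x^5 + 13*x^4/4 - 111*x^3/4 + 17*x^2/4 + 371*x/4 - 147/2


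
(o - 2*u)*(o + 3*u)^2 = o^3 + 4*o^2*u - 3*o*u^2 - 18*u^3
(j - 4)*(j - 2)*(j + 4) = j^3 - 2*j^2 - 16*j + 32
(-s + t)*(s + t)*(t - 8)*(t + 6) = -s^2*t^2 + 2*s^2*t + 48*s^2 + t^4 - 2*t^3 - 48*t^2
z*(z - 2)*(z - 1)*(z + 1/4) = z^4 - 11*z^3/4 + 5*z^2/4 + z/2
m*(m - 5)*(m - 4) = m^3 - 9*m^2 + 20*m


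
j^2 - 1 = (j - 1)*(j + 1)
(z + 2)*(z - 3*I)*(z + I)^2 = z^4 + 2*z^3 - I*z^3 + 5*z^2 - 2*I*z^2 + 10*z + 3*I*z + 6*I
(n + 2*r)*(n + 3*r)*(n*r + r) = n^3*r + 5*n^2*r^2 + n^2*r + 6*n*r^3 + 5*n*r^2 + 6*r^3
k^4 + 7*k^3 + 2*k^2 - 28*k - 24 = (k - 2)*(k + 1)*(k + 2)*(k + 6)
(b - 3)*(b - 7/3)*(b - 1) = b^3 - 19*b^2/3 + 37*b/3 - 7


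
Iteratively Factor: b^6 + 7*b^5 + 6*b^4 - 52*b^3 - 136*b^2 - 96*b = (b + 2)*(b^5 + 5*b^4 - 4*b^3 - 44*b^2 - 48*b) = (b + 2)^2*(b^4 + 3*b^3 - 10*b^2 - 24*b) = b*(b + 2)^2*(b^3 + 3*b^2 - 10*b - 24) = b*(b - 3)*(b + 2)^2*(b^2 + 6*b + 8) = b*(b - 3)*(b + 2)^2*(b + 4)*(b + 2)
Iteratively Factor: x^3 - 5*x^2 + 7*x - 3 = (x - 1)*(x^2 - 4*x + 3) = (x - 3)*(x - 1)*(x - 1)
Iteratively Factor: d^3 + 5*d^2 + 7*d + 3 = (d + 3)*(d^2 + 2*d + 1) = (d + 1)*(d + 3)*(d + 1)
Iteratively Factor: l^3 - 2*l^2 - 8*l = (l)*(l^2 - 2*l - 8) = l*(l - 4)*(l + 2)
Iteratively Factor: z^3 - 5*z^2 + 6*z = (z)*(z^2 - 5*z + 6) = z*(z - 2)*(z - 3)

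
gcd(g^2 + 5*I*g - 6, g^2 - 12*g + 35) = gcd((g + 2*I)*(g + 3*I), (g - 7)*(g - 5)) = 1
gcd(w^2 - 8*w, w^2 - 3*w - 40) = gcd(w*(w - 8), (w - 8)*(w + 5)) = w - 8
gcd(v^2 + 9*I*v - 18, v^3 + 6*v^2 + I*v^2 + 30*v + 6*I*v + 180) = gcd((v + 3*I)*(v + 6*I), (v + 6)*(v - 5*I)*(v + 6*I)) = v + 6*I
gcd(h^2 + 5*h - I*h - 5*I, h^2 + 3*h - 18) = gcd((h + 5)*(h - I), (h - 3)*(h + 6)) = 1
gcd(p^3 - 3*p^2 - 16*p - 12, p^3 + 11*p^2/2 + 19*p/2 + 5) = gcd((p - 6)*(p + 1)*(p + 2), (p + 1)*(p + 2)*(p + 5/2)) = p^2 + 3*p + 2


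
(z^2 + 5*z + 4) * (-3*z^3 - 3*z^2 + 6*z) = -3*z^5 - 18*z^4 - 21*z^3 + 18*z^2 + 24*z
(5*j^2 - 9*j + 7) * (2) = 10*j^2 - 18*j + 14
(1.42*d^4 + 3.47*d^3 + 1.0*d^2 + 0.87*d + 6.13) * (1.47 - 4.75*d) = -6.745*d^5 - 14.3951*d^4 + 0.3509*d^3 - 2.6625*d^2 - 27.8386*d + 9.0111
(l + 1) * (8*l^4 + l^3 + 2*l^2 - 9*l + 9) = 8*l^5 + 9*l^4 + 3*l^3 - 7*l^2 + 9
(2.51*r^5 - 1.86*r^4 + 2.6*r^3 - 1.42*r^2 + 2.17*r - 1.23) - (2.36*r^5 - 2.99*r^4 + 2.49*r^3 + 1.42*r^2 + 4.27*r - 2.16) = 0.15*r^5 + 1.13*r^4 + 0.11*r^3 - 2.84*r^2 - 2.1*r + 0.93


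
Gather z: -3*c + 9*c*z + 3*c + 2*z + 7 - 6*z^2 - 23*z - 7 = -6*z^2 + z*(9*c - 21)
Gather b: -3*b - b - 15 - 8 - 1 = -4*b - 24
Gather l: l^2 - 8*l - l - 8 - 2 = l^2 - 9*l - 10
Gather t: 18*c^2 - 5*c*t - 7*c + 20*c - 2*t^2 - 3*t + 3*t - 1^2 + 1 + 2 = 18*c^2 - 5*c*t + 13*c - 2*t^2 + 2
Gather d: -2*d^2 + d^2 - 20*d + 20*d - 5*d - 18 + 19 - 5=-d^2 - 5*d - 4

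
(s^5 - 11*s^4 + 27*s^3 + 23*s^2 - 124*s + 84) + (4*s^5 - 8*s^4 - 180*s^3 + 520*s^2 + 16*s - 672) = 5*s^5 - 19*s^4 - 153*s^3 + 543*s^2 - 108*s - 588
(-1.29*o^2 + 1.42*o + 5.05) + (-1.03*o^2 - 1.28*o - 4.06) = -2.32*o^2 + 0.14*o + 0.99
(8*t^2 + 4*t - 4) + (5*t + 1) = 8*t^2 + 9*t - 3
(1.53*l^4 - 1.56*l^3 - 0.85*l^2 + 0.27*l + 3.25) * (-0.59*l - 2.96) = -0.9027*l^5 - 3.6084*l^4 + 5.1191*l^3 + 2.3567*l^2 - 2.7167*l - 9.62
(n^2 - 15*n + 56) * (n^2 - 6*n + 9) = n^4 - 21*n^3 + 155*n^2 - 471*n + 504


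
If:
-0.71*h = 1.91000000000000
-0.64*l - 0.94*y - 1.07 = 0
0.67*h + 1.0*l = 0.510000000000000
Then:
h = -2.69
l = 2.31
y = -2.71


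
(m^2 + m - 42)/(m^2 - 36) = (m + 7)/(m + 6)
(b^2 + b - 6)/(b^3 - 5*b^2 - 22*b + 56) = (b + 3)/(b^2 - 3*b - 28)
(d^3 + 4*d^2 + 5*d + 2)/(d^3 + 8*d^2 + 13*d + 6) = (d + 2)/(d + 6)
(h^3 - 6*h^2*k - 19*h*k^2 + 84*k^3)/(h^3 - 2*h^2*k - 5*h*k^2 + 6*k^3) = (h^2 - 3*h*k - 28*k^2)/(h^2 + h*k - 2*k^2)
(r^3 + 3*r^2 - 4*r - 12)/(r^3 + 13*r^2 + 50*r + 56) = (r^2 + r - 6)/(r^2 + 11*r + 28)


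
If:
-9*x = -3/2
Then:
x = 1/6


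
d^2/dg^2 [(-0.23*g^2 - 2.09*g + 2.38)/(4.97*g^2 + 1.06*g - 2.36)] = (-100.82639*g^3 + 336.542556*g^2 - 71.854272*g + 48.160624)/(122.763473*g^6 + 78.548862*g^5 - 158.129496*g^4 - 73.406696*g^3 + 75.087648*g^2 + 17.711328*g - 13.144256)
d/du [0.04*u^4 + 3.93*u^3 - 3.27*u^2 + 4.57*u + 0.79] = 0.16*u^3 + 11.79*u^2 - 6.54*u + 4.57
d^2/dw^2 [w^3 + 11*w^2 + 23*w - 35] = 6*w + 22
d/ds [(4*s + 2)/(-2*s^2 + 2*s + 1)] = 8*s*(s + 1)/(4*s^4 - 8*s^3 + 4*s + 1)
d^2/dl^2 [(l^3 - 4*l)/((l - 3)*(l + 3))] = 10*l*(l^2 + 27)/(l^6 - 27*l^4 + 243*l^2 - 729)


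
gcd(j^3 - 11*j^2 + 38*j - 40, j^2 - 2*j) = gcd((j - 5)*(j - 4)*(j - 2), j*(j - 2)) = j - 2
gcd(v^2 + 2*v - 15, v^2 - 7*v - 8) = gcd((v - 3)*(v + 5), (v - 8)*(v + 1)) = 1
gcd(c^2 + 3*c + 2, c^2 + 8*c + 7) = c + 1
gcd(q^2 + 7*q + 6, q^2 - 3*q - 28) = 1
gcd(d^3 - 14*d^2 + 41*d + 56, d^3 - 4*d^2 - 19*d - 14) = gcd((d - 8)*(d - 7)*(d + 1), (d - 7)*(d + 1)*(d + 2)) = d^2 - 6*d - 7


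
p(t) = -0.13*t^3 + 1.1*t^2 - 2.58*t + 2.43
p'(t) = -0.39*t^2 + 2.2*t - 2.58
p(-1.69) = 10.56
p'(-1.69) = -7.41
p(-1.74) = 10.93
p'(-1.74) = -7.59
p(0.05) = 2.30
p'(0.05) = -2.47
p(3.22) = 1.19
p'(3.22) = 0.46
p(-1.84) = 11.71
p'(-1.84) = -7.95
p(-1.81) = 11.47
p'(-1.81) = -7.84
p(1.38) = 0.62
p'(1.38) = -0.29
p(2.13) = 0.67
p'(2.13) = 0.34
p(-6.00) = 85.59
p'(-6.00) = -29.82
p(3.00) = 1.08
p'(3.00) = 0.51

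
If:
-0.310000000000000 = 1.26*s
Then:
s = -0.25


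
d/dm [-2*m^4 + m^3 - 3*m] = -8*m^3 + 3*m^2 - 3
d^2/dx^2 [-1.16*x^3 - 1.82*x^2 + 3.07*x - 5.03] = -6.96*x - 3.64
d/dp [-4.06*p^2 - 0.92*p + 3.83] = -8.12*p - 0.92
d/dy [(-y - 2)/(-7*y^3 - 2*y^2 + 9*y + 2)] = (7*y^3 + 2*y^2 - 9*y - (y + 2)*(21*y^2 + 4*y - 9) - 2)/(7*y^3 + 2*y^2 - 9*y - 2)^2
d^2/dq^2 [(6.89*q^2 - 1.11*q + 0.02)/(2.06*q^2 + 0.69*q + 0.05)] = (-29.007684*q^3 - 3.748788*q^2 + 0.856548*q + 0.125964)/(8.741816*q^6 + 8.784252*q^5 + 3.578838*q^4 + 0.754929*q^3 + 0.086865*q^2 + 0.005175*q + 0.000125)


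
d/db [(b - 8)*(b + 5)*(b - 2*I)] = 3*b^2 + b*(-6 - 4*I) - 40 + 6*I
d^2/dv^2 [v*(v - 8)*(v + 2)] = 6*v - 12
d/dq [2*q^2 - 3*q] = 4*q - 3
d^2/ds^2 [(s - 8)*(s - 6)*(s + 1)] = 6*s - 26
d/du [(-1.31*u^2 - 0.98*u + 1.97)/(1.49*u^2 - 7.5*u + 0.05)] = (11.2852*u^2 - 6.0016*u + 14.726)/(2.2201*u^4 - 22.35*u^3 + 56.399*u^2 - 0.75*u + 0.0025)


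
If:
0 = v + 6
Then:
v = -6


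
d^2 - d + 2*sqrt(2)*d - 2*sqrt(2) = (d - 1)*(d + 2*sqrt(2))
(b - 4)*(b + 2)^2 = b^3 - 12*b - 16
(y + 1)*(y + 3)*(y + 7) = y^3 + 11*y^2 + 31*y + 21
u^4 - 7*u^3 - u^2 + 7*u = u*(u - 7)*(u - 1)*(u + 1)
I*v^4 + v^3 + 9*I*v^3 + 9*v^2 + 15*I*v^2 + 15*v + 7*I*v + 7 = (v + 1)*(v + 7)*(v - I)*(I*v + I)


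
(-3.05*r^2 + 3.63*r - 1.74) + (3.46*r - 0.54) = -3.05*r^2 + 7.09*r - 2.28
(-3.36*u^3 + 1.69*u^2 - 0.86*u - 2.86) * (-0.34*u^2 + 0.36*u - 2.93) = 1.1424*u^5 - 1.7842*u^4 + 10.7456*u^3 - 4.2889*u^2 + 1.4902*u + 8.3798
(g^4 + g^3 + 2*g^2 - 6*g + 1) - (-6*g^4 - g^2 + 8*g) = 7*g^4 + g^3 + 3*g^2 - 14*g + 1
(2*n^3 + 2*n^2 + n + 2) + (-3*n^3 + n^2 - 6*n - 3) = -n^3 + 3*n^2 - 5*n - 1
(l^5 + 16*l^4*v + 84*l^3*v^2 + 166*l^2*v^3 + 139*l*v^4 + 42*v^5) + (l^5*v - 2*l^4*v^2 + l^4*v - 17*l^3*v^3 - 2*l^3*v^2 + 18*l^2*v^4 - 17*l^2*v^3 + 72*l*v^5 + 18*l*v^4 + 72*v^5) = l^5*v + l^5 - 2*l^4*v^2 + 17*l^4*v - 17*l^3*v^3 + 82*l^3*v^2 + 18*l^2*v^4 + 149*l^2*v^3 + 72*l*v^5 + 157*l*v^4 + 114*v^5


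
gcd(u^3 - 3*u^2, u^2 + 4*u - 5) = 1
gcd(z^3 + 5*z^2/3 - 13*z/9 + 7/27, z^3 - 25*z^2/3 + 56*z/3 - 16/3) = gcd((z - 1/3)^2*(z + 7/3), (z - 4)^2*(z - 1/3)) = z - 1/3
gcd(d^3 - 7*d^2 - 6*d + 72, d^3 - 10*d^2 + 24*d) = d^2 - 10*d + 24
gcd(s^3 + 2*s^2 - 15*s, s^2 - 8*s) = s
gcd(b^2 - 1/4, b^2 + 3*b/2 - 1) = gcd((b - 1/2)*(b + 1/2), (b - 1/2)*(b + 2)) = b - 1/2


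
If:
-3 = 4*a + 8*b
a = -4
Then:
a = -4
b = 13/8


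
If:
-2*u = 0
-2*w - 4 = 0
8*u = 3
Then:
No Solution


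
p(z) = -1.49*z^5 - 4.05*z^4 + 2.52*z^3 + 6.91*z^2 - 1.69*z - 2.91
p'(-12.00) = -125568.49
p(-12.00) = 283436.73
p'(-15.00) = -320989.24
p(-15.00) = 919509.69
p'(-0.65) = -4.36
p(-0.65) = -0.13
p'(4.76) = -5336.37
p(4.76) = -5302.75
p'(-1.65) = 13.64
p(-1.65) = -4.43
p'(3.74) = -2149.35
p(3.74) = -1663.44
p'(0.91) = -0.17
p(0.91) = -0.53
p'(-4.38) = -1297.85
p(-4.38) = 836.65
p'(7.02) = -23229.23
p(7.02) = -34040.34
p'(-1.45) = 10.62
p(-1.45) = -1.97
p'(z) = -7.45*z^4 - 16.2*z^3 + 7.56*z^2 + 13.82*z - 1.69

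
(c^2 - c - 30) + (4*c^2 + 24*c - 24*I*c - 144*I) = 5*c^2 + 23*c - 24*I*c - 30 - 144*I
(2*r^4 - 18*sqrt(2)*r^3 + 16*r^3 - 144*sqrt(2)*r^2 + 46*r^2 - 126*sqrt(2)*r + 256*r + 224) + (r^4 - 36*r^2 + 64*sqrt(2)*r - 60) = 3*r^4 - 18*sqrt(2)*r^3 + 16*r^3 - 144*sqrt(2)*r^2 + 10*r^2 - 62*sqrt(2)*r + 256*r + 164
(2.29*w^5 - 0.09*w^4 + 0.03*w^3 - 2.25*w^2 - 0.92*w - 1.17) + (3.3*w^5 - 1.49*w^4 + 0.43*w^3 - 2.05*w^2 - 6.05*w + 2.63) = 5.59*w^5 - 1.58*w^4 + 0.46*w^3 - 4.3*w^2 - 6.97*w + 1.46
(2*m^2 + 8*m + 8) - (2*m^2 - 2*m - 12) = 10*m + 20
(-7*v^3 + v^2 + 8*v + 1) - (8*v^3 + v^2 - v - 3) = -15*v^3 + 9*v + 4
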